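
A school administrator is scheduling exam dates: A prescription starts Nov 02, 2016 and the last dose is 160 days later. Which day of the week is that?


Start: 2016-11-02 (Wednesday)
Step 1 - find target date: add 160 days
  2016-11-02 + 160 days = 2017-04-11
Step 2 - day of week:
  160 mod 7 = 6
  Wednesday + 6 days -> Tuesday
Result: Tuesday (2017-04-11)

Tuesday


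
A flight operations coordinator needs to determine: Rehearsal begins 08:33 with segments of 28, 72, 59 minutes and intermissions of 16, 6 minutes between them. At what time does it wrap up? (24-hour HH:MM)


Start: 08:33 = 513 min from midnight
  after task 1 (28 min): 09:01
  after break (16 min): 09:17
  after task 2 (72 min): 10:29
  after break (6 min): 10:35
  after task 3 (59 min): 11:34
Total elapsed: 181 minutes
End time: 11:34

11:34


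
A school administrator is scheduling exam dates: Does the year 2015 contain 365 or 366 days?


Year: 2015
Check leap year rules:
Divisible by 4? No
2015 is not a leap year
Days: 365

365


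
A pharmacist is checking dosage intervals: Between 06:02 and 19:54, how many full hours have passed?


Start: 06:02
End: 19:54
Hour difference: 19 - 6 = 13 hours
Minute difference: 54 - 2 = 52 minutes
Total minutes: 832
Complete hours: 832 / 60 = 13 (remainder 52)

13


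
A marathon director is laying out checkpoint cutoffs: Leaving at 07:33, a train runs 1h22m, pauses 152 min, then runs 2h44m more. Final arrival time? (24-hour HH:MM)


Depart: 07:33
Leg 1: +82 min -> 08:55
Layover: +152 min -> 11:27
Leg 2: +164 min -> 14:11
Total travel: 398 minutes = 6h 38m
Arrival: 14:11

14:11


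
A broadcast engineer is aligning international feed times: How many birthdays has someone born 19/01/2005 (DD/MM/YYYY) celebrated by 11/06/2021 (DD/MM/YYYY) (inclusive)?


Birth: 2005-01-19
Reference: 2021-06-11
Year difference: 2021 - 2005 = 16
Has birthday (01-19) occurred by 06-11? Yes
Age in full years: 16

16


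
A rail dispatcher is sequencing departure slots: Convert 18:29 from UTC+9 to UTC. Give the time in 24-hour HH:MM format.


Local time: 18:29 at UTC+9 (offset 9h)
Target zone: UTC (offset 0h)
Difference: 0 - (9) = -9 hours
Calculation: 18 + (-9) = 9
Result: 09:29

09:29


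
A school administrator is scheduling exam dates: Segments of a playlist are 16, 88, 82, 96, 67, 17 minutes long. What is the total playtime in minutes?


Durations: 16, 88, 82, 96, 67, 17
Running sum: 16
+ 88 = 104
+ 82 = 186
+ 96 = 282
+ 67 = 349
+ 17 = 366
Total duration: 366 minutes
That is 6 hours and 6 minutes

366


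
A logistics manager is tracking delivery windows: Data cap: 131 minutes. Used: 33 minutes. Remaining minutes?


Total budget: 131 minutes
Time used: 33 minutes
Remaining: 131 - 33 = 98 minutes
Percent used: 25.2%
Percent remaining: 74.8%

98


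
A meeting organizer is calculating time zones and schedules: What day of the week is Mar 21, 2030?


Date: 2030-03-21
January 1, 2030 is a Tuesday
Day of year: 80
Offset from Jan 1: 79 days
79 mod 7 = 2
Result: Thursday

Thursday


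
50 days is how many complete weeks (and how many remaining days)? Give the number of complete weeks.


Total days: 50
Days per week: 7
Division: 50 / 7 = 7 remainder 1
Complete weeks: 7
Remaining days: 1

7


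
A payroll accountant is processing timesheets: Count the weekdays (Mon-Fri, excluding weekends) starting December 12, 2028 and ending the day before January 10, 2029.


Start: 2028-12-12 (Tuesday)
End (exclusive): 2029-01-10 (Wednesday)
Total calendar days: 29
Full weeks: 29 // 7 = 4 -> 20 weekdays
Remaining 1 days starting on Tuesday:
  Tue(w) -> 1 weekdays
Total business days: 20 + 1 = 21

21


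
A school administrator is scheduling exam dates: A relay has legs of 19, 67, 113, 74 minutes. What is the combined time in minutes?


Durations: 19, 67, 113, 74
Running sum: 19
+ 67 = 86
+ 113 = 199
+ 74 = 273
Total duration: 273 minutes
That is 4 hours and 33 minutes

273


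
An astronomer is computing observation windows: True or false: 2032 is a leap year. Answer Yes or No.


Year: 2032
Divisible by 4? 2032 / 4 = 508.0 -> Yes
Divisible by 100? 2032 / 100 = 20.32 -> No
Divisible by 4 but not 100, so it IS a leap year

Yes


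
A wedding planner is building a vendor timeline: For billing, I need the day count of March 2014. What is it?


Month: March
Year: 2014
March is a 31-day month
Total: 31 days

31


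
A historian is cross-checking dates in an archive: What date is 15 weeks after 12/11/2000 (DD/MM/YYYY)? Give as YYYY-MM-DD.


Start: 2000-11-12
Weeks to add: 15
Convert to days: 15 x 7 = 105 days
Add 105 days to 2000-11-12
Result: 2001-02-25

2001-02-25


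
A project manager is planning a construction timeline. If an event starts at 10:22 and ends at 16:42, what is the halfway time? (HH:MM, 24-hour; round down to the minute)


Start time: 10:22 = 622 minutes from midnight
End time: 16:42 = 1002 minutes from midnight
Sum: 622 + 1002 = 1624
Midpoint: 1624 / 2 = 812 minutes
Convert: 812 / 60 = 13 hours, 32 minutes
Result: 13:32

13:32


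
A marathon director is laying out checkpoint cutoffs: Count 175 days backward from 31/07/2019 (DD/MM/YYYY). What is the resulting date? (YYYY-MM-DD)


Start: 2019-07-31
Subtracting 175 days
Days already passed in July: 31
After going back through July: 144 more days to subtract
June 2019: 30 days, 114 remaining
May 2019: 31 days, 83 remaining
April 2019: 30 days, 53 remaining
March 2019: 31 days, 22 remaining
Result: 2019-02-06

2019-02-06


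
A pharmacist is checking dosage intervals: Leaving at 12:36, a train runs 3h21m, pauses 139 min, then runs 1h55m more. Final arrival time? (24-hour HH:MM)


Depart: 12:36
Leg 1: +201 min -> 15:57
Layover: +139 min -> 18:16
Leg 2: +115 min -> 20:11
Total travel: 455 minutes = 7h 35m
Arrival: 20:11

20:11


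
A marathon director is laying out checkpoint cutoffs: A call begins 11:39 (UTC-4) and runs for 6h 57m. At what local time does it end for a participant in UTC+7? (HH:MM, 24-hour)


Start: 11:39 in UTC-4
Step 1 - add duration:
  minutes: 39 + 57 = 96 (carry 1h)
  hours: 11 + 6 + 1 = 18
  end in UTC-4: 18:36
Step 2 - convert UTC-4 -> UTC+7:
  offset difference: 7 - (-4) = 11 hours
  18 + (11) = 29 -> mod 24 = 5
Result: 05:36 in UTC+7

05:36


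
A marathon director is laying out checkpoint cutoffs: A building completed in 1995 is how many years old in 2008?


Birth year: 1995
Current year: 2008
Age = current year - birth year
Age = 2008 - 1995 = 13

13


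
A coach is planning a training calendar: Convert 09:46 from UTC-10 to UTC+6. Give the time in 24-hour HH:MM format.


Local time: 09:46 at UTC-10 (offset -10h)
Target zone: UTC+6 (offset 6h)
Difference: 6 - (-10) = 16 hours
Calculation: 9 + (16) = 25
Wraparound: (25) mod 24 = 1
Result: 01:46

01:46


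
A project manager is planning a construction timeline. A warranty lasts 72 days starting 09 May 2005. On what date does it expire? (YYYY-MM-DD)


Start: 2005-05-09
Adding 72 days
Days remaining in May: 22
After May: 50 days still to add
June 2005: 30 days, 20 remaining
July 2005 has 31 days, need 20
Result: 2005-07-20

2005-07-20


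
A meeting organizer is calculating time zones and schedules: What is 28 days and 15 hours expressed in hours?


Days: 28
Extra hours: 15
Hours per day: 24
Days to hours: 28 x 24 = 672
Total: 672 + 15 = 687

687


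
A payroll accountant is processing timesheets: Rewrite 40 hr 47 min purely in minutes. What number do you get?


Hours: 40
Extra minutes: 47
Minutes per hour: 60
Hours to minutes: 40 x 60 = 2400
Total: 2400 + 47 = 2447

2447


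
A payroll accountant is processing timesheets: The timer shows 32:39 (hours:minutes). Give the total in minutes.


Hours: 32
Minutes: 39
Convert hours to minutes: 32 x 60 = 1920
Add remaining minutes: 1920 + 39 = 1959

1959


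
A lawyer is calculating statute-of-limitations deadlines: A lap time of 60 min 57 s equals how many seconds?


Minutes: 60
Seconds: 57
Convert minutes to seconds: 60 x 60 = 3600
Add remaining seconds: 3600 + 57 = 3657

3657


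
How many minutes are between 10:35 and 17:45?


Start time: 10:35 = 635 minutes from midnight
End time: 17:45 = 1065 minutes from midnight
Difference: 1065 - 635 = 430 minutes
That is 7 hours and 10 minutes

430


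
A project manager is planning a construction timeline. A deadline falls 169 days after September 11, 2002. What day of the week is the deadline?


Start: 2002-09-11 (Wednesday)
Step 1 - find target date: add 169 days
  2002-09-11 + 169 days = 2003-02-27
Step 2 - day of week:
  169 mod 7 = 1
  Wednesday + 1 days -> Thursday
Result: Thursday (2003-02-27)

Thursday


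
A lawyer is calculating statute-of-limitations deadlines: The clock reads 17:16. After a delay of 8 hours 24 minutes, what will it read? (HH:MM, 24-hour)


Start time: 17:16
Adding: 8 hours 24 minutes
Minutes: 16 + 24 = 40
Hours: 17 + 8 + 0 = 25
Hour wraparound: 25 mod 24 = 1
Result: 01:40

01:40


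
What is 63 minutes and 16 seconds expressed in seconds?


Minutes: 63
Extra seconds: 16
Seconds per minute: 60
Minutes to seconds: 63 x 60 = 3780
Total: 3780 + 16 = 3796

3796


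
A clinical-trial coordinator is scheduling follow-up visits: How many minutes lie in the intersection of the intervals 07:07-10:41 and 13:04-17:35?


Interval A: [427, 641] minutes from midnight
Interval B: [784, 1055] minutes from midnight
Overlap start = max(427, 784) = 784
Overlap end = min(641, 1055) = 641
End <= start, so the intervals do not overlap: 0 minutes

0


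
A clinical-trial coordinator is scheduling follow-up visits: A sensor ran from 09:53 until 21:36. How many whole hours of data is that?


Start: 09:53
End: 21:36
Hour difference: 21 - 9 = 12 hours
Minute difference: 36 - 53 = -17 minutes
Total minutes: 703
Complete hours: 703 / 60 = 11 (remainder 43)

11


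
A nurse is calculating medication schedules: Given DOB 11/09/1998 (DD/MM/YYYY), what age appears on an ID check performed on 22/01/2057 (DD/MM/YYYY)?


Birth: 1998-09-11
Reference: 2057-01-22
Year difference: 2057 - 1998 = 59
Has birthday (09-11) occurred by 01-22? No
Birthday not yet reached this year -> subtract 1
Age in full years: 58

58


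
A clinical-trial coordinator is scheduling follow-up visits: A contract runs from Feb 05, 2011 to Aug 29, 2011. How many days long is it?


Start date: 2011-02-05
End date: 2011-08-29
Feb 2011: +24 days
Mar 2011: +31 days
Apr 2011: +30 days
... (4 more months)
Total: 205 days

205


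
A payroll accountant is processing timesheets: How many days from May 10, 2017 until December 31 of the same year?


Start: May 10, 2017
End: December 31, 2017
Days left in May: 21
June: 30
July: 31
August: 31
September: 30
... plus remaining months
Sum of remaining months: 214
Total: 21 + 214 = 235

235


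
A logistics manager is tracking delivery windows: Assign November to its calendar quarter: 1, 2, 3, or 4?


Month: November (month 11)
Q1: January-March (months 1-3)
Q2: April-June (months 4-6)
Q3: July-September (months 7-9)
Q4: October-December (months 10-12)
Month 11 falls in Q4

4


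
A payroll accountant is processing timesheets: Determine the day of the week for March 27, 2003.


Date: 2003-03-27
January 1, 2003 is a Wednesday
Day of year: 86
Offset from Jan 1: 85 days
85 mod 7 = 1
Result: Thursday

Thursday


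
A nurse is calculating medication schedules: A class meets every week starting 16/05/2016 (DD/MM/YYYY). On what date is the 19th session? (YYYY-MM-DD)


First occurrence: 2016-05-16 (occurrence 1)
Each occurrence is 7 days after the previous.
Occurrence 19 is 18 weeks after the first.
18 weeks = 126 days
2016-05-16 + 126 days = 2016-09-19

2016-09-19


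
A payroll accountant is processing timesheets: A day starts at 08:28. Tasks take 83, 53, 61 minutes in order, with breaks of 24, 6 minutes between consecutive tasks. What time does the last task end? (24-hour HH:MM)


Start: 08:28 = 508 min from midnight
  after task 1 (83 min): 09:51
  after break (24 min): 10:15
  after task 2 (53 min): 11:08
  after break (6 min): 11:14
  after task 3 (61 min): 12:15
Total elapsed: 227 minutes
End time: 12:15

12:15


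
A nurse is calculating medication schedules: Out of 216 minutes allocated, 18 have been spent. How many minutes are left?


Total budget: 216 minutes
Time used: 18 minutes
Remaining: 216 - 18 = 198 minutes
Percent used: 8.3%
Percent remaining: 91.7%

198


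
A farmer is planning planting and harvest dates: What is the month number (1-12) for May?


Calendar month order:
4. April
5. May <--
6. June
May is month number 5

5


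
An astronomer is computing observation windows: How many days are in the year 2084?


Year: 2084
Check leap year rules:
Divisible by 4? Yes
Divisible by 100? No
2084 is a leap year
Days: 366

366


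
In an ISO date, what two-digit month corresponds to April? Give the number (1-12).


Calendar month order:
3. March
4. April <--
5. May
April is month number 4

4


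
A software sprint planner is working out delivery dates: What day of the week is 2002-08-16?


Date: 2002-08-16
January 1, 2002 is a Tuesday
Day of year: 228
Offset from Jan 1: 227 days
227 mod 7 = 3
Result: Friday

Friday


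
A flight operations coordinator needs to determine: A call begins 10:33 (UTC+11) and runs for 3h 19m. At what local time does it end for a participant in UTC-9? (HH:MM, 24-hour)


Start: 10:33 in UTC+11
Step 1 - add duration:
  minutes: 33 + 19 = 52
  hours: 10 + 3 + 0 = 13
  end in UTC+11: 13:52
Step 2 - convert UTC+11 -> UTC-9:
  offset difference: -9 - (11) = -20 hours
  13 + (-20) = -7 -> mod 24 = 17
Result: 17:52 in UTC-9

17:52


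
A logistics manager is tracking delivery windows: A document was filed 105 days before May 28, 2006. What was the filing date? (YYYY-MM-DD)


Start: 2006-05-28
Subtracting 105 days
Days already passed in May: 28
After going back through May: 77 more days to subtract
April 2006: 30 days, 47 remaining
March 2006: 31 days, 16 remaining
February 2006 has 28 days, need 16
Result: 2006-02-12

2006-02-12


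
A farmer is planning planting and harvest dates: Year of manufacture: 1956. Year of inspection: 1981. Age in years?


Birth year: 1956
Current year: 1981
Age = current year - birth year
Age = 1981 - 1956 = 25

25


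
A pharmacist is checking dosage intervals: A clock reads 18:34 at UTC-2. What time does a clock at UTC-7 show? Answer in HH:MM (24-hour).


Local time: 18:34 at UTC-2 (offset -2h)
Target zone: UTC-7 (offset -7h)
Difference: -7 - (-2) = -5 hours
Calculation: 18 + (-5) = 13
Result: 13:34

13:34


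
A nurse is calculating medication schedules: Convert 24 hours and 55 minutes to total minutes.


Hours: 24
Minutes: 55
Convert hours to minutes: 24 x 60 = 1440
Add remaining minutes: 1440 + 55 = 1495

1495


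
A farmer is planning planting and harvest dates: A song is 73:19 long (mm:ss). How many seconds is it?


Minutes: 73
Extra seconds: 19
Seconds per minute: 60
Minutes to seconds: 73 x 60 = 4380
Total: 4380 + 19 = 4399

4399


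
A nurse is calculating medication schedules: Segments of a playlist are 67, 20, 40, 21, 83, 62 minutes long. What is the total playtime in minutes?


Durations: 67, 20, 40, 21, 83, 62
Running sum: 67
+ 20 = 87
+ 40 = 127
+ 21 = 148
+ 83 = 231
+ 62 = 293
Total duration: 293 minutes
That is 4 hours and 53 minutes

293


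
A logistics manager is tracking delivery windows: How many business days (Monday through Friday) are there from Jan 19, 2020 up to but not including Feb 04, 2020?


Start: 2020-01-19 (Sunday)
End (exclusive): 2020-02-04 (Tuesday)
Total calendar days: 16
Full weeks: 16 // 7 = 2 -> 10 weekdays
Remaining 2 days starting on Sunday:
  Sun(-), Mon(w) -> 1 weekdays
Total business days: 10 + 1 = 11

11


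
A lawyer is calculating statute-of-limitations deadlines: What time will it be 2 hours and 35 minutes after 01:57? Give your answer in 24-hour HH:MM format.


Start time: 01:57
Adding: 2 hours 35 minutes
Minutes: 57 + 35 = 92
Minute overflow: 92 >= 60, so carry 1 hour, minutes = 32
Hours: 1 + 2 + 1 = 4
Result: 04:32

04:32


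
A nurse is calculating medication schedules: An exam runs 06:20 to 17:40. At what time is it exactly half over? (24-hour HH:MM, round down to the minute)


Start time: 06:20 = 380 minutes from midnight
End time: 17:40 = 1060 minutes from midnight
Sum: 380 + 1060 = 1440
Midpoint: 1440 / 2 = 720 minutes
Convert: 720 / 60 = 12 hours, 0 minutes
Result: 12:00

12:00


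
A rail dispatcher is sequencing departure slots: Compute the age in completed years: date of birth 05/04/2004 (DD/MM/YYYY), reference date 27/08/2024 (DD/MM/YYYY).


Birth: 2004-04-05
Reference: 2024-08-27
Year difference: 2024 - 2004 = 20
Has birthday (04-05) occurred by 08-27? Yes
Age in full years: 20

20


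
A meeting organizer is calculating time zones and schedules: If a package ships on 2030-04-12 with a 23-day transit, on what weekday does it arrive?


Start: 2030-04-12 (Friday)
Step 1 - find target date: add 23 days
  2030-04-12 + 23 days = 2030-05-05
Step 2 - day of week:
  23 mod 7 = 2
  Friday + 2 days -> Sunday
Result: Sunday (2030-05-05)

Sunday


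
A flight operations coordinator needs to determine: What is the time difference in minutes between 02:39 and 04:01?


Start time: 02:39 = 159 minutes from midnight
End time: 04:01 = 241 minutes from midnight
Difference: 241 - 159 = 82 minutes
That is 1 hours and 22 minutes

82


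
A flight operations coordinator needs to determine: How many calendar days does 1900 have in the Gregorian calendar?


Year: 1900
Check leap year rules:
Divisible by 4? Yes
Divisible by 100? Yes
Divisible by 400? No
1900 is not a leap year
Days: 365

365


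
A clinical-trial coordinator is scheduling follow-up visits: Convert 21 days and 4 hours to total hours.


Days: 21
Extra hours: 4
Hours per day: 24
Days to hours: 21 x 24 = 504
Total: 504 + 4 = 508

508


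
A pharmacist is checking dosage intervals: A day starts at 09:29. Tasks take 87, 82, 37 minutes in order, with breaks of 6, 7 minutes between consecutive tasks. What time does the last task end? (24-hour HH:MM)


Start: 09:29 = 569 min from midnight
  after task 1 (87 min): 10:56
  after break (6 min): 11:02
  after task 2 (82 min): 12:24
  after break (7 min): 12:31
  after task 3 (37 min): 13:08
Total elapsed: 219 minutes
End time: 13:08

13:08


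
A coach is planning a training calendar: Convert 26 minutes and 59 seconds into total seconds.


Minutes: 26
Seconds: 59
Convert minutes to seconds: 26 x 60 = 1560
Add remaining seconds: 1560 + 59 = 1619

1619


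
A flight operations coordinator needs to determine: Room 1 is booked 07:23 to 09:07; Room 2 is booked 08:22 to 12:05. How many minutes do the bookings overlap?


Interval A: [443, 547] minutes from midnight
Interval B: [502, 725] minutes from midnight
Overlap start = max(443, 502) = 502
Overlap end = min(547, 725) = 547
Overlap = 547 - 502 = 45 minutes

45


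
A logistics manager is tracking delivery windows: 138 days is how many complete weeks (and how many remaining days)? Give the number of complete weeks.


Total days: 138
Days per week: 7
Division: 138 / 7 = 19 remainder 5
Complete weeks: 19
Remaining days: 5

19


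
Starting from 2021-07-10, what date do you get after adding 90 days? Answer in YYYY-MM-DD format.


Start: 2021-07-10
Adding 90 days
Days remaining in July: 21
After July: 69 days still to add
August 2021: 31 days, 38 remaining
September 2021: 30 days, 8 remaining
October 2021 has 31 days, need 8
Result: 2021-10-08

2021-10-08


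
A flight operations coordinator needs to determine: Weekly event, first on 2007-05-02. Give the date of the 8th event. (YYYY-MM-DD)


First occurrence: 2007-05-02 (occurrence 1)
Each occurrence is 7 days after the previous.
Occurrence 8 is 7 weeks after the first.
7 weeks = 49 days
2007-05-02 + 49 days = 2007-06-20

2007-06-20


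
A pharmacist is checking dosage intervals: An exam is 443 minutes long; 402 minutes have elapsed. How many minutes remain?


Total budget: 443 minutes
Time used: 402 minutes
Remaining: 443 - 402 = 41 minutes
Percent used: 90.7%
Percent remaining: 9.3%

41


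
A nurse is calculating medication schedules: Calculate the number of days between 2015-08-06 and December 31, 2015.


Start: August 06, 2015
End: December 31, 2015
Days left in August: 25
September: 30
October: 31
November: 30
December: 31
Sum of remaining months: 122
Total: 25 + 122 = 147

147


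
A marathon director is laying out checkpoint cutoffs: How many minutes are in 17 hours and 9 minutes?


Hours: 17
Extra minutes: 9
Minutes per hour: 60
Hours to minutes: 17 x 60 = 1020
Total: 1020 + 9 = 1029

1029


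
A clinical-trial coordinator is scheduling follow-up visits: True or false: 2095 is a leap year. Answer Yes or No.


Year: 2095
Divisible by 4? 2095 / 4 = 523.75 -> No
Not divisible by 4, so NOT a leap year

No


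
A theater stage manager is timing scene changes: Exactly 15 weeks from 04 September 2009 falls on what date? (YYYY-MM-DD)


Start: 2009-09-04
Weeks to add: 15
Convert to days: 15 x 7 = 105 days
Add 105 days to 2009-09-04
Result: 2009-12-18

2009-12-18


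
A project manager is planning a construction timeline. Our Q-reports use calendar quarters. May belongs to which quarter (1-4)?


Month: May (month 5)
Q1: January-March (months 1-3)
Q2: April-June (months 4-6)
Q3: July-September (months 7-9)
Q4: October-December (months 10-12)
Month 5 falls in Q2

2


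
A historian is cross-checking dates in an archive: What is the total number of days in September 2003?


Month: September
Year: 2003
September is a 30-day month
Total: 30 days

30


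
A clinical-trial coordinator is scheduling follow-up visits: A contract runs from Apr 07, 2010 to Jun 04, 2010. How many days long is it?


Start date: 2010-04-07
End date: 2010-06-04
Apr 2010: +24 days
May 2010: +31 days
Jun 2010: +3 days
Total: 58 days

58


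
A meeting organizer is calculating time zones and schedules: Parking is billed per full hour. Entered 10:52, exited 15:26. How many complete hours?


Start: 10:52
End: 15:26
Hour difference: 15 - 10 = 5 hours
Minute difference: 26 - 52 = -26 minutes
Total minutes: 274
Complete hours: 274 / 60 = 4 (remainder 34)

4


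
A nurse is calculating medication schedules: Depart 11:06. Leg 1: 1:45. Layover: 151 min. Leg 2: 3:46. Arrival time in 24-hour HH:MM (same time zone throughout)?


Depart: 11:06
Leg 1: +105 min -> 12:51
Layover: +151 min -> 15:22
Leg 2: +226 min -> 19:08
Total travel: 482 minutes = 8h 2m
Arrival: 19:08

19:08


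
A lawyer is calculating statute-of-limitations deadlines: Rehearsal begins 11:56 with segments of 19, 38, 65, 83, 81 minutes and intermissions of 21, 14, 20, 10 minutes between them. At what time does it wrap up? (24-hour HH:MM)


Start: 11:56 = 716 min from midnight
  after task 1 (19 min): 12:15
  after break (21 min): 12:36
  after task 2 (38 min): 13:14
  after break (14 min): 13:28
  after task 3 (65 min): 14:33
  after break (20 min): 14:53
  after task 4 (83 min): 16:16
  after break (10 min): 16:26
  after task 5 (81 min): 17:47
Total elapsed: 351 minutes
End time: 17:47

17:47


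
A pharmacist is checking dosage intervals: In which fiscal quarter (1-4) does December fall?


Month: December (month 12)
Q1: January-March (months 1-3)
Q2: April-June (months 4-6)
Q3: July-September (months 7-9)
Q4: October-December (months 10-12)
Month 12 falls in Q4

4


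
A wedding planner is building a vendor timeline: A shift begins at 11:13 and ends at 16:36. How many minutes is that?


Start time: 11:13 = 673 minutes from midnight
End time: 16:36 = 996 minutes from midnight
Difference: 996 - 673 = 323 minutes
That is 5 hours and 23 minutes

323


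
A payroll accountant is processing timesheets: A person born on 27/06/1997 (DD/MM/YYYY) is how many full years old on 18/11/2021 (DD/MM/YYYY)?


Birth: 1997-06-27
Reference: 2021-11-18
Year difference: 2021 - 1997 = 24
Has birthday (06-27) occurred by 11-18? Yes
Age in full years: 24

24


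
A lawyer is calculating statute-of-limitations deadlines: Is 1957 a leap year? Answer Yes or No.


Year: 1957
Divisible by 4? 1957 / 4 = 489.25 -> No
Not divisible by 4, so NOT a leap year

No


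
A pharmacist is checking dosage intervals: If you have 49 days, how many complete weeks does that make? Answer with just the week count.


Total days: 49
Days per week: 7
Division: 49 / 7 = 7 remainder 0
Complete weeks: 7
Remaining days: 0

7


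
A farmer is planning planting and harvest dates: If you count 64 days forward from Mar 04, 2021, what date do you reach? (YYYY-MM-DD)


Start: 2021-03-04
Adding 64 days
Days remaining in March: 27
After March: 37 days still to add
April 2021: 30 days, 7 remaining
May 2021 has 31 days, need 7
Result: 2021-05-07

2021-05-07


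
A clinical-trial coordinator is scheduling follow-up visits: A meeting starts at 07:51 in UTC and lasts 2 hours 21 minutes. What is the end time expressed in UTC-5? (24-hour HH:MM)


Start: 07:51 in UTC
Step 1 - add duration:
  minutes: 51 + 21 = 72 (carry 1h)
  hours: 7 + 2 + 1 = 10
  end in UTC: 10:12
Step 2 - convert UTC -> UTC-5:
  offset difference: -5 - (0) = -5 hours
  10 + (-5) = 5 -> mod 24 = 5
Result: 05:12 in UTC-5

05:12


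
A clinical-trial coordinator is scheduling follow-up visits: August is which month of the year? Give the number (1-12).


Calendar month order:
7. July
8. August <--
9. September
August is month number 8

8


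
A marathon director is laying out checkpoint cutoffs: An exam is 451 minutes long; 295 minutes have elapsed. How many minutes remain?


Total budget: 451 minutes
Time used: 295 minutes
Remaining: 451 - 295 = 156 minutes
Percent used: 65.4%
Percent remaining: 34.6%

156


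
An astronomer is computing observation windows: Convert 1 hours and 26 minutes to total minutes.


Hours: 1
Minutes: 26
Convert hours to minutes: 1 x 60 = 60
Add remaining minutes: 60 + 26 = 86

86


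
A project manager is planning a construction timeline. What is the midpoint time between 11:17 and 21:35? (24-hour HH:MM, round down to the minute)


Start time: 11:17 = 677 minutes from midnight
End time: 21:35 = 1295 minutes from midnight
Sum: 677 + 1295 = 1972
Midpoint: 1972 / 2 = 986 minutes
Convert: 986 / 60 = 16 hours, 26 minutes
Result: 16:26

16:26


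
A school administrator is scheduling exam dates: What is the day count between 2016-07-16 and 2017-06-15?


Start date: 2016-07-16
End date: 2017-06-15
Jul 2016: +16 days
Aug 2016: +31 days
Sep 2016: +30 days
... (9 more months)
Total: 334 days

334


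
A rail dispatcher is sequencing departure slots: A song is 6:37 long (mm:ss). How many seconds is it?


Minutes: 6
Extra seconds: 37
Seconds per minute: 60
Minutes to seconds: 6 x 60 = 360
Total: 360 + 37 = 397

397


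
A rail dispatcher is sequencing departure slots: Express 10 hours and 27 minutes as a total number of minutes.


Hours: 10
Extra minutes: 27
Minutes per hour: 60
Hours to minutes: 10 x 60 = 600
Total: 600 + 27 = 627

627


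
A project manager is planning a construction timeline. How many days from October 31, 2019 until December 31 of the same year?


Start: October 31, 2019
End: December 31, 2019
Days left in October: 0
November: 30
December: 31
Sum of remaining months: 61
Total: 0 + 61 = 61

61


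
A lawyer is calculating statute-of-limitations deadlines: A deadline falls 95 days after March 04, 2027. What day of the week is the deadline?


Start: 2027-03-04 (Thursday)
Step 1 - find target date: add 95 days
  2027-03-04 + 95 days = 2027-06-07
Step 2 - day of week:
  95 mod 7 = 4
  Thursday + 4 days -> Monday
Result: Monday (2027-06-07)

Monday


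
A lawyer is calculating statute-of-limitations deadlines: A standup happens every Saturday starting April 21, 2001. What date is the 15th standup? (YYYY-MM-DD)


First occurrence: 2001-04-21 (occurrence 1)
Each occurrence is 7 days after the previous.
Occurrence 15 is 14 weeks after the first.
14 weeks = 98 days
2001-04-21 + 98 days = 2001-07-28

2001-07-28


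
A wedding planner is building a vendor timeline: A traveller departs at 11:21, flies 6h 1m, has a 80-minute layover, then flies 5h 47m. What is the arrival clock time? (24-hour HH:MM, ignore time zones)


Depart: 11:21
Leg 1: +361 min -> 17:22
Layover: +80 min -> 18:42
Leg 2: +347 min -> 00:29
Total travel: 788 minutes = 13h 8m
Arrival: 00:29

00:29


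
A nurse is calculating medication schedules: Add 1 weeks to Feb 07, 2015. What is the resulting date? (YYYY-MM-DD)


Start: 2015-02-07
Weeks to add: 1
Convert to days: 1 x 7 = 7 days
Add 7 days to 2015-02-07
Result: 2015-02-14

2015-02-14


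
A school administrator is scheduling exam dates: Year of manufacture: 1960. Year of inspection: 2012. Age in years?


Birth year: 1960
Current year: 2012
Age = current year - birth year
Age = 2012 - 1960 = 52

52


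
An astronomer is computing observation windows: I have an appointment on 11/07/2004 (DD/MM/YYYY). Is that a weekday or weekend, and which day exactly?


Date: 2004-07-11
January 1, 2004 is a Thursday
Day of year: 193
Offset from Jan 1: 192 days
192 mod 7 = 3
Result: Sunday

Sunday


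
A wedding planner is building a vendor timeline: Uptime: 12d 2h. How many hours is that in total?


Days: 12
Extra hours: 2
Hours per day: 24
Days to hours: 12 x 24 = 288
Total: 288 + 2 = 290

290


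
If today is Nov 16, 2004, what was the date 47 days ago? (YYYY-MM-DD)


Start: 2004-11-16
Subtracting 47 days
Days already passed in November: 16
After going back through November: 31 more days to subtract
October 2004 has 31 days, need 31
Result: 2004-09-30

2004-09-30


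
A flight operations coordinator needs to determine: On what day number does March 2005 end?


Month: March
Year: 2005
March is a 31-day month
Total: 31 days

31


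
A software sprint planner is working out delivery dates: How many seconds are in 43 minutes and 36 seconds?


Minutes: 43
Seconds: 36
Convert minutes to seconds: 43 x 60 = 2580
Add remaining seconds: 2580 + 36 = 2616

2616


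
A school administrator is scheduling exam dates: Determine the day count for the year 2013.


Year: 2013
Check leap year rules:
Divisible by 4? No
2013 is not a leap year
Days: 365

365


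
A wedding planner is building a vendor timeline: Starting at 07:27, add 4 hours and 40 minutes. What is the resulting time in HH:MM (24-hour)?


Start time: 07:27
Adding: 4 hours 40 minutes
Minutes: 27 + 40 = 67
Minute overflow: 67 >= 60, so carry 1 hour, minutes = 7
Hours: 7 + 4 + 1 = 12
Result: 12:07

12:07


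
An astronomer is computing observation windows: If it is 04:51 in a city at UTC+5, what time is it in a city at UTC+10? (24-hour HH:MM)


Local time: 04:51 at UTC+5 (offset 5h)
Target zone: UTC+10 (offset 10h)
Difference: 10 - (5) = 5 hours
Calculation: 4 + (5) = 9
Result: 09:51

09:51


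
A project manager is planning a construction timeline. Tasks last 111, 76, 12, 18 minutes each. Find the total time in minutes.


Durations: 111, 76, 12, 18
Running sum: 111
+ 76 = 187
+ 12 = 199
+ 18 = 217
Total duration: 217 minutes
That is 3 hours and 37 minutes

217


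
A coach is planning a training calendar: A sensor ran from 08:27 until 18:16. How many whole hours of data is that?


Start: 08:27
End: 18:16
Hour difference: 18 - 8 = 10 hours
Minute difference: 16 - 27 = -11 minutes
Total minutes: 589
Complete hours: 589 / 60 = 9 (remainder 49)

9


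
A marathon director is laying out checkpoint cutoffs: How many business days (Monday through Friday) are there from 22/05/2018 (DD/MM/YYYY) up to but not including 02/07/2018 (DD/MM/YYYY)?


Start: 2018-05-22 (Tuesday)
End (exclusive): 2018-07-02 (Monday)
Total calendar days: 41
Full weeks: 41 // 7 = 5 -> 25 weekdays
Remaining 6 days starting on Tuesday:
  Tue(w), Wed(w), Thu(w), Fri(w), Sat(-), Sun(-) -> 4 weekdays
Total business days: 25 + 4 = 29

29


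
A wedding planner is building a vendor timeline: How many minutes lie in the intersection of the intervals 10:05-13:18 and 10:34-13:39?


Interval A: [605, 798] minutes from midnight
Interval B: [634, 819] minutes from midnight
Overlap start = max(605, 634) = 634
Overlap end = min(798, 819) = 798
Overlap = 798 - 634 = 164 minutes

164


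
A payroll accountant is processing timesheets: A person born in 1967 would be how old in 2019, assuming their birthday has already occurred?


Birth year: 1967
Current year: 2019
Age = current year - birth year
Age = 2019 - 1967 = 52

52


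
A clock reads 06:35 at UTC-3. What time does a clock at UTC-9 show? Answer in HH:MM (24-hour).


Local time: 06:35 at UTC-3 (offset -3h)
Target zone: UTC-9 (offset -9h)
Difference: -9 - (-3) = -6 hours
Calculation: 6 + (-6) = 0
Result: 00:35

00:35


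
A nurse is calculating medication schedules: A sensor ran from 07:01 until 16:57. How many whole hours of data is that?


Start: 07:01
End: 16:57
Hour difference: 16 - 7 = 9 hours
Minute difference: 57 - 1 = 56 minutes
Total minutes: 596
Complete hours: 596 / 60 = 9 (remainder 56)

9


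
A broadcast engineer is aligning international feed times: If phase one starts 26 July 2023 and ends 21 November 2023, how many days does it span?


Start date: 2023-07-26
End date: 2023-11-21
Jul 2023: +6 days
Aug 2023: +31 days
Sep 2023: +30 days
Oct 2023: +31 days
Nov 2023: +20 days
Total: 118 days

118


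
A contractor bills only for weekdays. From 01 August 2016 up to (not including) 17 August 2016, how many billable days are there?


Start: 2016-08-01 (Monday)
End (exclusive): 2016-08-17 (Wednesday)
Total calendar days: 16
Full weeks: 16 // 7 = 2 -> 10 weekdays
Remaining 2 days starting on Monday:
  Mon(w), Tue(w) -> 2 weekdays
Total business days: 10 + 2 = 12

12


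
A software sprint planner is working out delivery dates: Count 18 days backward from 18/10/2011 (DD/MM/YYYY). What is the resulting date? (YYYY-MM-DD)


Start: 2011-10-18
Subtracting 18 days
Days already passed in October: 18
Result: 2011-09-30

2011-09-30


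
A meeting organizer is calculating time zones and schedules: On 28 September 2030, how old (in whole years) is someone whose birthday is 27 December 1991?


Birth: 1991-12-27
Reference: 2030-09-28
Year difference: 2030 - 1991 = 39
Has birthday (12-27) occurred by 09-28? No
Birthday not yet reached this year -> subtract 1
Age in full years: 38

38


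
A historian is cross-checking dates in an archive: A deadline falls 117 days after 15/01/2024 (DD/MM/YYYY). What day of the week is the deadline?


Start: 2024-01-15 (Monday)
Step 1 - find target date: add 117 days
  2024-01-15 + 117 days = 2024-05-11
Step 2 - day of week:
  117 mod 7 = 5
  Monday + 5 days -> Saturday
Result: Saturday (2024-05-11)

Saturday


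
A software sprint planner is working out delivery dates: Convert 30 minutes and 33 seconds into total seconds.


Minutes: 30
Seconds: 33
Convert minutes to seconds: 30 x 60 = 1800
Add remaining seconds: 1800 + 33 = 1833

1833


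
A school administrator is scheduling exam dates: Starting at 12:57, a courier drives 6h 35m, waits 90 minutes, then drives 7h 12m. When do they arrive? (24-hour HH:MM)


Depart: 12:57
Leg 1: +395 min -> 19:32
Layover: +90 min -> 21:02
Leg 2: +432 min -> 04:14
Total travel: 917 minutes = 15h 17m
Arrival: 04:14

04:14


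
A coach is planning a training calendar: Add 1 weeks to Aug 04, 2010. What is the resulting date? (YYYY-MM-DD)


Start: 2010-08-04
Weeks to add: 1
Convert to days: 1 x 7 = 7 days
Add 7 days to 2010-08-04
Result: 2010-08-11

2010-08-11


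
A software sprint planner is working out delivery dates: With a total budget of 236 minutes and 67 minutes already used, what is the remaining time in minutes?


Total budget: 236 minutes
Time used: 67 minutes
Remaining: 236 - 67 = 169 minutes
Percent used: 28.4%
Percent remaining: 71.6%

169


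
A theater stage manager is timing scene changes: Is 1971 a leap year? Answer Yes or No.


Year: 1971
Divisible by 4? 1971 / 4 = 492.75 -> No
Not divisible by 4, so NOT a leap year

No


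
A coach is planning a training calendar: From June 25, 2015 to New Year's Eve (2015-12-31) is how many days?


Start: June 25, 2015
End: December 31, 2015
Days left in June: 5
July: 31
August: 31
September: 30
October: 31
... plus remaining months
Sum of remaining months: 184
Total: 5 + 184 = 189

189


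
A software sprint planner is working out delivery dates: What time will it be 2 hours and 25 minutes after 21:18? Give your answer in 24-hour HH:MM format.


Start time: 21:18
Adding: 2 hours 25 minutes
Minutes: 18 + 25 = 43
Hours: 21 + 2 + 0 = 23
Result: 23:43

23:43


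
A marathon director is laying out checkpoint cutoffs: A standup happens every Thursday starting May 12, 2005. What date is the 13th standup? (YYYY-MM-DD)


First occurrence: 2005-05-12 (occurrence 1)
Each occurrence is 7 days after the previous.
Occurrence 13 is 12 weeks after the first.
12 weeks = 84 days
2005-05-12 + 84 days = 2005-08-04

2005-08-04


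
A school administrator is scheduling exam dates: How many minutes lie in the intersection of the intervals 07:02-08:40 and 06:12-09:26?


Interval A: [422, 520] minutes from midnight
Interval B: [372, 566] minutes from midnight
Overlap start = max(422, 372) = 422
Overlap end = min(520, 566) = 520
Overlap = 520 - 422 = 98 minutes

98


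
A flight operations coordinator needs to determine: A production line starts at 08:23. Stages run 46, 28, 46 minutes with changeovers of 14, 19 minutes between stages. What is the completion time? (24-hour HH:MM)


Start: 08:23 = 503 min from midnight
  after task 1 (46 min): 09:09
  after break (14 min): 09:23
  after task 2 (28 min): 09:51
  after break (19 min): 10:10
  after task 3 (46 min): 10:56
Total elapsed: 153 minutes
End time: 10:56

10:56


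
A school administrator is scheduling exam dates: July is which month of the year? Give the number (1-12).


Calendar month order:
6. June
7. July <--
8. August
July is month number 7

7


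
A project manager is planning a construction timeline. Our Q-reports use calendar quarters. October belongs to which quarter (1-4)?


Month: October (month 10)
Q1: January-March (months 1-3)
Q2: April-June (months 4-6)
Q3: July-September (months 7-9)
Q4: October-December (months 10-12)
Month 10 falls in Q4

4


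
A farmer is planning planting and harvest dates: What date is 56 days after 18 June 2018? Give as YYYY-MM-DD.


Start: 2018-06-18
Adding 56 days
Days remaining in June: 12
After June: 44 days still to add
July 2018: 31 days, 13 remaining
August 2018 has 31 days, need 13
Result: 2018-08-13

2018-08-13


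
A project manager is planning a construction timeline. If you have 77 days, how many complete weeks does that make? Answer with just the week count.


Total days: 77
Days per week: 7
Division: 77 / 7 = 11 remainder 0
Complete weeks: 11
Remaining days: 0

11


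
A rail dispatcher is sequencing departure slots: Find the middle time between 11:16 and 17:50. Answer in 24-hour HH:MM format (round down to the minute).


Start time: 11:16 = 676 minutes from midnight
End time: 17:50 = 1070 minutes from midnight
Sum: 676 + 1070 = 1746
Midpoint: 1746 / 2 = 873 minutes
Convert: 873 / 60 = 14 hours, 33 minutes
Result: 14:33

14:33


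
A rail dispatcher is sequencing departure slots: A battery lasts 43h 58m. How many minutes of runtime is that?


Hours: 43
Extra minutes: 58
Minutes per hour: 60
Hours to minutes: 43 x 60 = 2580
Total: 2580 + 58 = 2638

2638


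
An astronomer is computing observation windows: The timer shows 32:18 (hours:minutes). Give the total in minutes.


Hours: 32
Minutes: 18
Convert hours to minutes: 32 x 60 = 1920
Add remaining minutes: 1920 + 18 = 1938

1938
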